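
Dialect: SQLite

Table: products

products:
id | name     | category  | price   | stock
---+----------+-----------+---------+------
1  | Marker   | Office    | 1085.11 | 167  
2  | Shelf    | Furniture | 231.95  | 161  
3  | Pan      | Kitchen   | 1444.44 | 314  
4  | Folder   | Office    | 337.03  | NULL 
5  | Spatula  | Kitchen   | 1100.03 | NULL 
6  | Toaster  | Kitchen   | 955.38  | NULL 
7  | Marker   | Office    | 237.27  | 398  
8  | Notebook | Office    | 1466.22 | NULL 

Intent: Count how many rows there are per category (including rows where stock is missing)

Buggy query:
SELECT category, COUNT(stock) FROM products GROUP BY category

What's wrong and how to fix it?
Bug: COUNT(column) counts non-NULL values only; rows with NULL stock aren't counted

Fix: Replace COUNT(stock) with COUNT(*)

Corrected query:
SELECT category, COUNT(*) FROM products GROUP BY category

Result:
category  | COUNT(*)
----------+---------
Furniture | 1       
Kitchen   | 3       
Office    | 4       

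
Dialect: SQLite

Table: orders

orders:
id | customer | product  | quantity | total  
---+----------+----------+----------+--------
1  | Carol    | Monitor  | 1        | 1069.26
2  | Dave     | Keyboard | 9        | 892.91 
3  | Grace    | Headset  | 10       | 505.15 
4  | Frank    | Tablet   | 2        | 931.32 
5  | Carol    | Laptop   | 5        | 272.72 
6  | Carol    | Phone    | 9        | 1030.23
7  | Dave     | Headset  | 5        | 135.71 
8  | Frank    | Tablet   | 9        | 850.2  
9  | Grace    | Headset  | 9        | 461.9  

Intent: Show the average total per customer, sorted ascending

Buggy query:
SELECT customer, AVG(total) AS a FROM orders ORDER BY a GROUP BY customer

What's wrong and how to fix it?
Bug: GROUP BY must precede ORDER BY

Fix: Move ORDER BY to the end, after GROUP BY

Corrected query:
SELECT customer, AVG(total) AS a FROM orders GROUP BY customer ORDER BY a

Result:
customer | a         
---------+-----------
Grace    | 483.525   
Dave     | 514.31    
Carol    | 790.736667
Frank    | 890.76    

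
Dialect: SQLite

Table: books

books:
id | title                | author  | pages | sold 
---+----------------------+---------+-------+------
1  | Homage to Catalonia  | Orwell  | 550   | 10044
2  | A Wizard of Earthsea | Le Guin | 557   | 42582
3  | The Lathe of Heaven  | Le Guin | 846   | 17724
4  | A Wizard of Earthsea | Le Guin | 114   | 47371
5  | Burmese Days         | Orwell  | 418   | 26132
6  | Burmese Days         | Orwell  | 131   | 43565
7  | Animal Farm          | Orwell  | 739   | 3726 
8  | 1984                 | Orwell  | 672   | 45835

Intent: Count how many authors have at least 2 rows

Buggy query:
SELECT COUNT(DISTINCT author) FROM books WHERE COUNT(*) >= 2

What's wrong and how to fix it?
Bug: WHERE filters individual rows, not groups, so a group-level COUNT is invalid there

Fix: Use a subquery that GROUPs and filters with HAVING, then count its rows

Corrected query:
SELECT COUNT(*) FROM (SELECT author FROM books GROUP BY author HAVING COUNT(*) >= 2)

Result:
COUNT(*)
--------
2       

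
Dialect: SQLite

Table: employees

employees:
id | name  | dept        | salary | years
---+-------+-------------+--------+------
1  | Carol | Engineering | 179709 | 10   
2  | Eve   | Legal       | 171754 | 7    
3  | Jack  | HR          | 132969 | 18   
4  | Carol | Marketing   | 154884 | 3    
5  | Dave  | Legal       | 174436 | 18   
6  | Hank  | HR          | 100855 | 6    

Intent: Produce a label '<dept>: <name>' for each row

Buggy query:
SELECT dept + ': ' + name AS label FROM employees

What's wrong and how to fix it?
Bug: '+' is numeric addition; on text columns SQLite converts them to 0 instead of concatenating

Fix: Use the || operator for string concatenation

Corrected query:
SELECT dept || ': ' || name AS label FROM employees

Result:
label             
------------------
Engineering: Carol
Legal: Eve        
HR: Jack          
Marketing: Carol  
Legal: Dave       
HR: Hank          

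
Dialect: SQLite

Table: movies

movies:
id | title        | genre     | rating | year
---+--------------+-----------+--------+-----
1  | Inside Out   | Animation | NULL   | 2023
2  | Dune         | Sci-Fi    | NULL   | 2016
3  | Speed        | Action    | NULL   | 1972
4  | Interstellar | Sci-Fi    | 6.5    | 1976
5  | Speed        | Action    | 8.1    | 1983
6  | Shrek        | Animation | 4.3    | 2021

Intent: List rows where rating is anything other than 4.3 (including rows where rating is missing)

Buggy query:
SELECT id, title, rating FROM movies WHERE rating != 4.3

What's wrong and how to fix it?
Bug: Inequality against NULL is unknown, not true; rows with NULL are dropped

Fix: Handle NULL separately with IS NULL alongside the inequality

Corrected query:
SELECT id, title, rating FROM movies WHERE rating != 4.3 OR rating IS NULL

Result:
id | title        | rating
---+--------------+-------
1  | Inside Out   | NULL  
2  | Dune         | NULL  
3  | Speed        | NULL  
4  | Interstellar | 6.5   
5  | Speed        | 8.1   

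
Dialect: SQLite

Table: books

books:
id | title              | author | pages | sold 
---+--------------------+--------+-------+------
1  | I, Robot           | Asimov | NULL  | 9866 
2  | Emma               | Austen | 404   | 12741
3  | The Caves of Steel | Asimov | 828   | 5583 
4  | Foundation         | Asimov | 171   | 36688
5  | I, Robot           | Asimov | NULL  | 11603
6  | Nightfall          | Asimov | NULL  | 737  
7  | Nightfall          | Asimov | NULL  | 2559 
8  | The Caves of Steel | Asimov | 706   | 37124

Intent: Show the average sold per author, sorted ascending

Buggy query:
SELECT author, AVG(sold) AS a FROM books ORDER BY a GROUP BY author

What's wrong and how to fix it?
Bug: ORDER BY appears before GROUP BY; SQL clause order requires GROUP BY first

Fix: Move ORDER BY to the end, after GROUP BY

Corrected query:
SELECT author, AVG(sold) AS a FROM books GROUP BY author ORDER BY a

Result:
author | a    
-------+------
Austen | 12741
Asimov | 14880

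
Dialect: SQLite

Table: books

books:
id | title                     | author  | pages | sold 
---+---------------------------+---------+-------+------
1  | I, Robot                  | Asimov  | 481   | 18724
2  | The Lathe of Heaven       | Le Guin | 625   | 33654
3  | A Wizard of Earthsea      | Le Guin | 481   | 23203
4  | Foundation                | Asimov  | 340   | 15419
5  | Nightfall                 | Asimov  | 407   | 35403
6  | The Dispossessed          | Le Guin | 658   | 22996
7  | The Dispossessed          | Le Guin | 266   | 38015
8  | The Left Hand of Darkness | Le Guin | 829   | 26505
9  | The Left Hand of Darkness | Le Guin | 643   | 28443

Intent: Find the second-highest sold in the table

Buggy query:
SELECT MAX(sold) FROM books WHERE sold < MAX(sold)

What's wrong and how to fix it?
Bug: The inner MAX is an aggregate inside WHERE, which is not allowed

Fix: Compute the overall MAX in a subquery, then take MAX of rows below it

Corrected query:
SELECT MAX(sold) FROM books WHERE sold < (SELECT MAX(sold) FROM books)

Result:
MAX(sold)
---------
35403    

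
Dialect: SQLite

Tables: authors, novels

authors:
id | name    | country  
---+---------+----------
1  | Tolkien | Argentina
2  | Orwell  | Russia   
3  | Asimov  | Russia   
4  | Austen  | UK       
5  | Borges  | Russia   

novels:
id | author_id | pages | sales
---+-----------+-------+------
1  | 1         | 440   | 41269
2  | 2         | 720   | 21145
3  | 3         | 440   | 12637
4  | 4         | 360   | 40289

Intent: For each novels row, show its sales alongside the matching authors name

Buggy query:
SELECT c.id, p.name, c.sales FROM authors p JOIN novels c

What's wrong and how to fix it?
Bug: Missing join condition: each novels row is matched to all authors rows instead of just its own

Fix: Specify the join condition linking the foreign key to the parent id

Corrected query:
SELECT c.id, p.name, c.sales FROM authors p JOIN novels c ON c.author_id = p.id

Result:
id | name    | sales
---+---------+------
1  | Tolkien | 41269
2  | Orwell  | 21145
3  | Asimov  | 12637
4  | Austen  | 40289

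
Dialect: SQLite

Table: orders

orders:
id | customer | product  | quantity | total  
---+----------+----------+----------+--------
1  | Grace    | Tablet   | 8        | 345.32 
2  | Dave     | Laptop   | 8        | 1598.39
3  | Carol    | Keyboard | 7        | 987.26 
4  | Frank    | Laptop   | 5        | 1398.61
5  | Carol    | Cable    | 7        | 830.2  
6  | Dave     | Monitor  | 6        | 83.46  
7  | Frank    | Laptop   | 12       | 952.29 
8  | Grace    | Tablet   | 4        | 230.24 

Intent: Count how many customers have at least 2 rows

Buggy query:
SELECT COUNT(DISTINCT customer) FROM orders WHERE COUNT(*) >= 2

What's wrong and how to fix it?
Bug: WHERE filters individual rows, not groups, so a group-level COUNT is invalid there

Fix: Group first with HAVING COUNT(*) >= 2, then COUNT the resulting groups

Corrected query:
SELECT COUNT(*) FROM (SELECT customer FROM orders GROUP BY customer HAVING COUNT(*) >= 2)

Result:
COUNT(*)
--------
4       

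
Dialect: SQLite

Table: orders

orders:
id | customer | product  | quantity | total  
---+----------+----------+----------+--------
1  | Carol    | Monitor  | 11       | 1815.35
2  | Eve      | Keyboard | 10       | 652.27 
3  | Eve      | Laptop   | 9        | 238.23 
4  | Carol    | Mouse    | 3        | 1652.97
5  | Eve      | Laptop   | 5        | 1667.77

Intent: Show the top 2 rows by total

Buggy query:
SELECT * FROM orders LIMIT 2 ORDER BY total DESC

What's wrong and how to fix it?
Bug: LIMIT must come after ORDER BY

Fix: Swap the clauses: ORDER BY first, then LIMIT

Corrected query:
SELECT * FROM orders ORDER BY total DESC LIMIT 2

Result:
id | customer | product | quantity | total  
---+----------+---------+----------+--------
1  | Carol    | Monitor | 11       | 1815.35
5  | Eve      | Laptop  | 5        | 1667.77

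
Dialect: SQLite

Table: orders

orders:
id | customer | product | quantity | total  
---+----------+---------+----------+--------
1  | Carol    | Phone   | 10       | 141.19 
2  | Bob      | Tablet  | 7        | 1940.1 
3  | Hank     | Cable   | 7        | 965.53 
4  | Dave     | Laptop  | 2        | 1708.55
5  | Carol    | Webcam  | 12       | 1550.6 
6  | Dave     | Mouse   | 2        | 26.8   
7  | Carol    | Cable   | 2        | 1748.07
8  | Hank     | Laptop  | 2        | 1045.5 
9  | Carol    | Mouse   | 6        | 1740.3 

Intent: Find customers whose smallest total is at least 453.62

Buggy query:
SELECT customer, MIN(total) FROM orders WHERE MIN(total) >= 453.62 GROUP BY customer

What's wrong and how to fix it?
Bug: Aggregates like MIN are computed per group after WHERE runs

Fix: Replace WHERE with HAVING after the GROUP BY

Corrected query:
SELECT customer, MIN(total) FROM orders GROUP BY customer HAVING MIN(total) >= 453.62

Result:
customer | MIN(total)
---------+-----------
Bob      | 1940.1    
Hank     | 965.53    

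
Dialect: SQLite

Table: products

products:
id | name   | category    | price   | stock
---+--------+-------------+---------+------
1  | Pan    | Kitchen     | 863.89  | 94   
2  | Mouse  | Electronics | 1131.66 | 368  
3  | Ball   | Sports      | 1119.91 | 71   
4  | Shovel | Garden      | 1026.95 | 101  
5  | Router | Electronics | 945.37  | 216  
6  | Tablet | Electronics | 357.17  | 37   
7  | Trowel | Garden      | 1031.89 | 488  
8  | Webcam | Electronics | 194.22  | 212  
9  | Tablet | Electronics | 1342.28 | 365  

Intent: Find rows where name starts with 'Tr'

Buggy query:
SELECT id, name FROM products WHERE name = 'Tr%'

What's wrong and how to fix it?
Bug: Wildcards only work with LIKE; '=' treats '%' as a literal character

Fix: Use LIKE for wildcard pattern matching

Corrected query:
SELECT id, name FROM products WHERE name LIKE 'Tr%'

Result:
id | name  
---+-------
7  | Trowel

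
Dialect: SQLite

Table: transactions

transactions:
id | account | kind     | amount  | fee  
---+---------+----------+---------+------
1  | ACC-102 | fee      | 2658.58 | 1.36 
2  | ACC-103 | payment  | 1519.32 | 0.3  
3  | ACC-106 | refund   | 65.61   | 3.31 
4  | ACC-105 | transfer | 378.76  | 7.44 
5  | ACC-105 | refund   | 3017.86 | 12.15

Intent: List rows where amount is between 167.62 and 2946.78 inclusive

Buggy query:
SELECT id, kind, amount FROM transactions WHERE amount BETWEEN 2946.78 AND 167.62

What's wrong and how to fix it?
Bug: The bounds are reversed; BETWEEN a AND b requires a <= b to match anything

Fix: Write BETWEEN 167.62 AND 2946.78

Corrected query:
SELECT id, kind, amount FROM transactions WHERE amount BETWEEN 167.62 AND 2946.78

Result:
id | kind     | amount 
---+----------+--------
1  | fee      | 2658.58
2  | payment  | 1519.32
4  | transfer | 378.76 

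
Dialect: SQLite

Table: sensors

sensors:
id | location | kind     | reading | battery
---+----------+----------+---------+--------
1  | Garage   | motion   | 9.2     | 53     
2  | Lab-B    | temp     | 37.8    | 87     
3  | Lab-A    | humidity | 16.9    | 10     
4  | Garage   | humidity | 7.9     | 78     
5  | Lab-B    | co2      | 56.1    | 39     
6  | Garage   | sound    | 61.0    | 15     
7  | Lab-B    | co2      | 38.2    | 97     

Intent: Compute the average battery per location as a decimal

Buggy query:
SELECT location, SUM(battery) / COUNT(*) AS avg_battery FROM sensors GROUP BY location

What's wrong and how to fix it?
Bug: SUM(battery) and COUNT(*) are both integers; the division truncates the fractional part

Fix: Cast one side to REAL so the division keeps the fractional part

Corrected query:
SELECT location, SUM(battery) * 1.0 / COUNT(*) AS avg_battery FROM sensors GROUP BY location

Result:
location | avg_battery
---------+------------
Garage   | 48.666667  
Lab-A    | 10         
Lab-B    | 74.333333  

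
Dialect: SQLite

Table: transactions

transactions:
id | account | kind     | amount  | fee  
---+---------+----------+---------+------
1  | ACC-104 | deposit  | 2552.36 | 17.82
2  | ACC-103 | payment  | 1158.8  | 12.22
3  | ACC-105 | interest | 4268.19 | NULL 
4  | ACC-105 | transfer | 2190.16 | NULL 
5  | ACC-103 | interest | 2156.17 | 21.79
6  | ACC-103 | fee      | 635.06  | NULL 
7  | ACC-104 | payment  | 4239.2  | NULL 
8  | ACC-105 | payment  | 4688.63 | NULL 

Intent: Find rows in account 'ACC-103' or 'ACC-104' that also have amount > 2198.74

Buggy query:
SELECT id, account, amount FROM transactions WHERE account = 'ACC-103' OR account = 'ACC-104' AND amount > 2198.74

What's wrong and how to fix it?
Bug: Without parentheses, AND is evaluated before OR, so the amount filter only applies to the 'ACC-104' branch

Fix: Group the OR with parentheses (or use IN), then AND the threshold

Corrected query:
SELECT id, account, amount FROM transactions WHERE (account = 'ACC-103' OR account = 'ACC-104') AND amount > 2198.74

Result:
id | account | amount 
---+---------+--------
1  | ACC-104 | 2552.36
7  | ACC-104 | 4239.2 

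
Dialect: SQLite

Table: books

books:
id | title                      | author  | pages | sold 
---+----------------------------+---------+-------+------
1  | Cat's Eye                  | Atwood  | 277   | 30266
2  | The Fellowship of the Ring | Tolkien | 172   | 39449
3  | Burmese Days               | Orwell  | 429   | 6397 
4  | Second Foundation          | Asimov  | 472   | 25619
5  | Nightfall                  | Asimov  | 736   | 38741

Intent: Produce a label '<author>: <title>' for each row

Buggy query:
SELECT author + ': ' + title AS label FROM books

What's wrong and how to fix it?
Bug: '+' is numeric addition; on text columns SQLite converts them to 0 instead of concatenating

Fix: Use the || operator for string concatenation

Corrected query:
SELECT author || ': ' || title AS label FROM books

Result:
label                              
-----------------------------------
Atwood: Cat's Eye                  
Tolkien: The Fellowship of the Ring
Orwell: Burmese Days               
Asimov: Second Foundation          
Asimov: Nightfall                  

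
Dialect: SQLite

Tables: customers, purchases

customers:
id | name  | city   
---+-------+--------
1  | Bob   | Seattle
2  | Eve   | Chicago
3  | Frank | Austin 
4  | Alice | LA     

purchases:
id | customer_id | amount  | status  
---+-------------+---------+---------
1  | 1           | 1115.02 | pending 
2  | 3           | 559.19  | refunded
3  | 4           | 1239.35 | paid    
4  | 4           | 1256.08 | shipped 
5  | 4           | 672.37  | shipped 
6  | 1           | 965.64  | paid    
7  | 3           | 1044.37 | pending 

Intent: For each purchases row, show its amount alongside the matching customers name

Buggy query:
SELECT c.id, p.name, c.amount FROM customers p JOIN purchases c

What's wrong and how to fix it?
Bug: JOIN with no ON clause produces a cartesian product; every purchases row pairs with every customers row

Fix: Add ON c.customer_id = p.id to the JOIN

Corrected query:
SELECT c.id, p.name, c.amount FROM customers p JOIN purchases c ON c.customer_id = p.id

Result:
id | name  | amount 
---+-------+--------
1  | Bob   | 1115.02
2  | Frank | 559.19 
3  | Alice | 1239.35
4  | Alice | 1256.08
5  | Alice | 672.37 
6  | Bob   | 965.64 
7  | Frank | 1044.37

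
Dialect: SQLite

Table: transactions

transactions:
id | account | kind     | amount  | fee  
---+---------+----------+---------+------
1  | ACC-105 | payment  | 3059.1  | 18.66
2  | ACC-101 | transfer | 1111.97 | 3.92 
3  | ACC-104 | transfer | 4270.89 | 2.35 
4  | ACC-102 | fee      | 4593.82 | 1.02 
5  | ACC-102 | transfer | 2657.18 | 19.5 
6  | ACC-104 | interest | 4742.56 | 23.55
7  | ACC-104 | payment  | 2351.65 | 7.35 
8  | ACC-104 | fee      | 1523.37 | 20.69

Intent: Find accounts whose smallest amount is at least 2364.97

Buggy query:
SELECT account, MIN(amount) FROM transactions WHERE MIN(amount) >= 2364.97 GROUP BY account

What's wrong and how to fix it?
Bug: MIN() in WHERE is a misuse of aggregate

Fix: Use HAVING for the per-group MIN condition

Corrected query:
SELECT account, MIN(amount) FROM transactions GROUP BY account HAVING MIN(amount) >= 2364.97

Result:
account | MIN(amount)
--------+------------
ACC-102 | 2657.18    
ACC-105 | 3059.1     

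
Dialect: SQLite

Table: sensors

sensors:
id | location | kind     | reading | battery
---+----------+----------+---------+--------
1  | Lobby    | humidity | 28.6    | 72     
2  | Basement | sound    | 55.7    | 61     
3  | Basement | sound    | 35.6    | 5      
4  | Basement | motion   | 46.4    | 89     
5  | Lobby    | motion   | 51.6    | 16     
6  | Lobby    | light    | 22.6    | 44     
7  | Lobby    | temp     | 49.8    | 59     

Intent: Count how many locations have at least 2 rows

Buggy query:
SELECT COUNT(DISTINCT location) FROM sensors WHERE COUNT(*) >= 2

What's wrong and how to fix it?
Bug: WHERE filters individual rows, not groups, so a group-level COUNT is invalid there

Fix: Use a subquery that GROUPs and filters with HAVING, then count its rows

Corrected query:
SELECT COUNT(*) FROM (SELECT location FROM sensors GROUP BY location HAVING COUNT(*) >= 2)

Result:
COUNT(*)
--------
2       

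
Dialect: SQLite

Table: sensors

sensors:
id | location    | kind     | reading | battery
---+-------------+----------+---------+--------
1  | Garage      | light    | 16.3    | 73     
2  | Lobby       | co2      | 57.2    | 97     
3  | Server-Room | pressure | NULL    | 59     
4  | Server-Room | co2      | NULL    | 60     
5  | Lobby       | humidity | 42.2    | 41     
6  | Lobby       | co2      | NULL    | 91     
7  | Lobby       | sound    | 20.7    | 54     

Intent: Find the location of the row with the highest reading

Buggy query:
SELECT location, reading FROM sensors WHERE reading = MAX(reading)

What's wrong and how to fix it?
Bug: WHERE is evaluated per row; an aggregate over the whole table isn't defined there

Fix: Use a subquery: WHERE reading = (SELECT MAX(reading) FROM sensors)

Corrected query:
SELECT location, reading FROM sensors WHERE reading = (SELECT MAX(reading) FROM sensors)

Result:
location | reading
---------+--------
Lobby    | 57.2   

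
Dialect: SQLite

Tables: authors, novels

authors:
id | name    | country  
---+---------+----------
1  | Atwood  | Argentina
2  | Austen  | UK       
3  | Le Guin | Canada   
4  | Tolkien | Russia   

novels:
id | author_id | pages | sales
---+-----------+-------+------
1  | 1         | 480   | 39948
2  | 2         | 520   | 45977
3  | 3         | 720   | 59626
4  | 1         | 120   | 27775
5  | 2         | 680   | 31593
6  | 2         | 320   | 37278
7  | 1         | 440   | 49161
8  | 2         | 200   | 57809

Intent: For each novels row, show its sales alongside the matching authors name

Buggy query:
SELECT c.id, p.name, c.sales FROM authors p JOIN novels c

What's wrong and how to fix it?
Bug: JOIN with no ON clause produces a cartesian product; every novels row pairs with every authors row

Fix: Specify the join condition linking the foreign key to the parent id

Corrected query:
SELECT c.id, p.name, c.sales FROM authors p JOIN novels c ON c.author_id = p.id

Result:
id | name    | sales
---+---------+------
1  | Atwood  | 39948
2  | Austen  | 45977
3  | Le Guin | 59626
4  | Atwood  | 27775
5  | Austen  | 31593
6  | Austen  | 37278
7  | Atwood  | 49161
8  | Austen  | 57809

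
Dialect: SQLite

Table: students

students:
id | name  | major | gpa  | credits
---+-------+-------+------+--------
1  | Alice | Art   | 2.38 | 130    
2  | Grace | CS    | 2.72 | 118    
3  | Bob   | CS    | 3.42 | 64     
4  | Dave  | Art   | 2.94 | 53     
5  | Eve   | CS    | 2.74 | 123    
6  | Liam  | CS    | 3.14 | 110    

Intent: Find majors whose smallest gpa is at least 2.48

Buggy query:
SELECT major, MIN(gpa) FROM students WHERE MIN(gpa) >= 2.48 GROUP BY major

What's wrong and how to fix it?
Bug: Aggregates like MIN are computed per group after WHERE runs

Fix: Replace WHERE with HAVING after the GROUP BY

Corrected query:
SELECT major, MIN(gpa) FROM students GROUP BY major HAVING MIN(gpa) >= 2.48

Result:
major | MIN(gpa)
------+---------
CS    | 2.72    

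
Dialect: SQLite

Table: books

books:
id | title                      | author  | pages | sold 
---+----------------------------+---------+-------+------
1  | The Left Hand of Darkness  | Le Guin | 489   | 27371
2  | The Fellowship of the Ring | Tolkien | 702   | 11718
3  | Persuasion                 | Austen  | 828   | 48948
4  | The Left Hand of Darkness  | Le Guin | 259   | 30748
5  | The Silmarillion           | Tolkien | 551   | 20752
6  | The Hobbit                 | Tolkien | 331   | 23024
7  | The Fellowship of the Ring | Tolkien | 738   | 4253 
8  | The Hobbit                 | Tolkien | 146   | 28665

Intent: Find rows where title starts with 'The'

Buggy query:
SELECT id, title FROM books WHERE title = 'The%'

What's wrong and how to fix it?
Bug: Wildcards only work with LIKE; '=' treats '%' as a literal character

Fix: Use LIKE for wildcard pattern matching

Corrected query:
SELECT id, title FROM books WHERE title LIKE 'The%'

Result:
id | title                     
---+---------------------------
1  | The Left Hand of Darkness 
2  | The Fellowship of the Ring
4  | The Left Hand of Darkness 
5  | The Silmarillion          
6  | The Hobbit                
7  | The Fellowship of the Ring
8  | The Hobbit                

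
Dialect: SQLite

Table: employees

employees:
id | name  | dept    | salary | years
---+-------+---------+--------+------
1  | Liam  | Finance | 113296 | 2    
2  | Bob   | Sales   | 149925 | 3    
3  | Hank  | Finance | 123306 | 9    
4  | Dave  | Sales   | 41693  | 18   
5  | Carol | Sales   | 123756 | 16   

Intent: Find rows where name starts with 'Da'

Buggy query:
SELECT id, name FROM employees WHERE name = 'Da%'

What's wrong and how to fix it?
Bug: Wildcards only work with LIKE; '=' treats '%' as a literal character

Fix: Replace '=' with LIKE so 'Da%' is treated as a pattern

Corrected query:
SELECT id, name FROM employees WHERE name LIKE 'Da%'

Result:
id | name
---+-----
4  | Dave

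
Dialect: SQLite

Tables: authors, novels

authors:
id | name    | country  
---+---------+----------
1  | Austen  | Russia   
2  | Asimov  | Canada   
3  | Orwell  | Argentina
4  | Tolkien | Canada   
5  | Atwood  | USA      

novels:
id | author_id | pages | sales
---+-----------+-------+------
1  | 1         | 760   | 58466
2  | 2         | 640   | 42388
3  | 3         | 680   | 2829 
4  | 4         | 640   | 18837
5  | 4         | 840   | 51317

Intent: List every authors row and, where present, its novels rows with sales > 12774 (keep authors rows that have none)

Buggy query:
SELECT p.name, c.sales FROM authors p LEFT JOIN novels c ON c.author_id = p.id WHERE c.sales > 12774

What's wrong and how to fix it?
Bug: A WHERE condition on the right-hand table after LEFT JOIN drops unmatched parents

Fix: Move the right-table condition into the ON clause so unmatched parents are kept

Corrected query:
SELECT p.name, c.sales FROM authors p LEFT JOIN novels c ON c.author_id = p.id AND c.sales > 12774

Result:
name    | sales
--------+------
Austen  | 58466
Asimov  | 42388
Orwell  | NULL 
Tolkien | 18837
Tolkien | 51317
Atwood  | NULL 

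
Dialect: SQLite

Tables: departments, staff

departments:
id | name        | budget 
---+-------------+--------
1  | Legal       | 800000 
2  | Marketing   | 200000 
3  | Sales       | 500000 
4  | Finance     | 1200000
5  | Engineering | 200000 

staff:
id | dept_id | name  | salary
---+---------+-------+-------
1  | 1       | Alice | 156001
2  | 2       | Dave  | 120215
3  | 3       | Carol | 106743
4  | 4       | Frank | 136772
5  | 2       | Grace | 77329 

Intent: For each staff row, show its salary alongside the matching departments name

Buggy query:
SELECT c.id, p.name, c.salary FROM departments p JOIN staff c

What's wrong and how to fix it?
Bug: JOIN with no ON clause produces a cartesian product; every staff row pairs with every departments row

Fix: Specify the join condition linking the foreign key to the parent id

Corrected query:
SELECT c.id, p.name, c.salary FROM departments p JOIN staff c ON c.dept_id = p.id

Result:
id | name      | salary
---+-----------+-------
1  | Legal     | 156001
2  | Marketing | 120215
3  | Sales     | 106743
4  | Finance   | 136772
5  | Marketing | 77329 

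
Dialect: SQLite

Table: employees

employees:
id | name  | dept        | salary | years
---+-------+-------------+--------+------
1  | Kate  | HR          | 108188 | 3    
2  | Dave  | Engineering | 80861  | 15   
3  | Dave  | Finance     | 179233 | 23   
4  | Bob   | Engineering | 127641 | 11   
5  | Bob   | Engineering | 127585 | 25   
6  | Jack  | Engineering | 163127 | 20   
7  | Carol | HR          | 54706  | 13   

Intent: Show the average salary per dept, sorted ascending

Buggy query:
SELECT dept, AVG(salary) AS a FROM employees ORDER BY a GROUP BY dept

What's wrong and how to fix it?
Bug: ORDER BY appears before GROUP BY; SQL clause order requires GROUP BY first

Fix: Reorder: SELECT … FROM … GROUP BY … ORDER BY …

Corrected query:
SELECT dept, AVG(salary) AS a FROM employees GROUP BY dept ORDER BY a

Result:
dept        | a       
------------+---------
HR          | 81447   
Engineering | 124803.5
Finance     | 179233  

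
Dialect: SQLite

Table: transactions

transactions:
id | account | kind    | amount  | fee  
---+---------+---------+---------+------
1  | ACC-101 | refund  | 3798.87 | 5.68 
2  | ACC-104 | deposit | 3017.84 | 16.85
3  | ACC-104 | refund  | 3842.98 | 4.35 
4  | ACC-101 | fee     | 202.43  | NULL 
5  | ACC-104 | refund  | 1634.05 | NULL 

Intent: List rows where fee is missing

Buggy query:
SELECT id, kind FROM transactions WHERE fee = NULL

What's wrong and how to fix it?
Bug: Comparing to NULL with '=' never matches; NULL = NULL is unknown, not true

Fix: Use IS NULL to test for NULL

Corrected query:
SELECT id, kind FROM transactions WHERE fee IS NULL

Result:
id | kind  
---+-------
4  | fee   
5  | refund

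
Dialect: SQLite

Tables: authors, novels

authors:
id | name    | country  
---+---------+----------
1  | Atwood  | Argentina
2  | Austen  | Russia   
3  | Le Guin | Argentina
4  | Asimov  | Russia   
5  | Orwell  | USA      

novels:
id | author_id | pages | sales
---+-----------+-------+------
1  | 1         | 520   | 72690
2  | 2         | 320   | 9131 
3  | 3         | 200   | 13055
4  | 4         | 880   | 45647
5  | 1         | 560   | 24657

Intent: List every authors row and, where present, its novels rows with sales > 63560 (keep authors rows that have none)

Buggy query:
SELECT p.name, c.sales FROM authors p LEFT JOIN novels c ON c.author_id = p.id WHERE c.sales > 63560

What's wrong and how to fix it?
Bug: A WHERE condition on the right-hand table after LEFT JOIN drops unmatched parents

Fix: Put 'c.sales > 63560' in the JOIN's ON clause instead of WHERE

Corrected query:
SELECT p.name, c.sales FROM authors p LEFT JOIN novels c ON c.author_id = p.id AND c.sales > 63560

Result:
name    | sales
--------+------
Atwood  | 72690
Austen  | NULL 
Le Guin | NULL 
Asimov  | NULL 
Orwell  | NULL 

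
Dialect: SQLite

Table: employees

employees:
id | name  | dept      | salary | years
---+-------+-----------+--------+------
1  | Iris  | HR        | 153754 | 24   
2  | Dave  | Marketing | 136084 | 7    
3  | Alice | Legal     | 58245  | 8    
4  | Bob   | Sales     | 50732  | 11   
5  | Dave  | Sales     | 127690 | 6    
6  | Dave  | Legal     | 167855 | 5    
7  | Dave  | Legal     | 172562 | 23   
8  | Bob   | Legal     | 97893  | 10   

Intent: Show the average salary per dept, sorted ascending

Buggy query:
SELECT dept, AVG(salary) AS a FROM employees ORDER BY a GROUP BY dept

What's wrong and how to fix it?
Bug: GROUP BY must precede ORDER BY

Fix: Reorder: SELECT … FROM … GROUP BY … ORDER BY …

Corrected query:
SELECT dept, AVG(salary) AS a FROM employees GROUP BY dept ORDER BY a

Result:
dept      | a        
----------+----------
Sales     | 89211    
Legal     | 124138.75
Marketing | 136084   
HR        | 153754   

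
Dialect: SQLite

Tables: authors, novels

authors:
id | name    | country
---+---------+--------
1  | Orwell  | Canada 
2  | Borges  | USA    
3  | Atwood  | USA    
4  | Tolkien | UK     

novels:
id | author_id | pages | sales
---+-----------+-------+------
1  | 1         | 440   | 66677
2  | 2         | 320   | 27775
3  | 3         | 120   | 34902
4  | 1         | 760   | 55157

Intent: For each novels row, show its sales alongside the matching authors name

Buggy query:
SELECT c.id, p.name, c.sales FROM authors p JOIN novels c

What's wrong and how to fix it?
Bug: JOIN with no ON clause produces a cartesian product; every novels row pairs with every authors row

Fix: Add ON c.author_id = p.id to the JOIN

Corrected query:
SELECT c.id, p.name, c.sales FROM authors p JOIN novels c ON c.author_id = p.id

Result:
id | name   | sales
---+--------+------
1  | Orwell | 66677
2  | Borges | 27775
3  | Atwood | 34902
4  | Orwell | 55157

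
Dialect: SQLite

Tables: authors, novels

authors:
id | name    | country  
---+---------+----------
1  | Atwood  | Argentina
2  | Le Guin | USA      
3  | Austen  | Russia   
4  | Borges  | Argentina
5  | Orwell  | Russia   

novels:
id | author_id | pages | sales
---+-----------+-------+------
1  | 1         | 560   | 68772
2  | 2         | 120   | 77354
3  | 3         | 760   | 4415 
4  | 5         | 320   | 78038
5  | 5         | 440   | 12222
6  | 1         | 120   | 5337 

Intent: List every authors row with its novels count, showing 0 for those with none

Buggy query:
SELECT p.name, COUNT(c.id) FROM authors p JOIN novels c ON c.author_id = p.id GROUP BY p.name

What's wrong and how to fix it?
Bug: An inner join excludes parents with zero children

Fix: Use LEFT JOIN so parents without children still appear (COUNT(c.id) gives 0)

Corrected query:
SELECT p.name, COUNT(c.id) FROM authors p LEFT JOIN novels c ON c.author_id = p.id GROUP BY p.name

Result:
name    | COUNT(c.id)
--------+------------
Atwood  | 2          
Austen  | 1          
Borges  | 0          
Le Guin | 1          
Orwell  | 2          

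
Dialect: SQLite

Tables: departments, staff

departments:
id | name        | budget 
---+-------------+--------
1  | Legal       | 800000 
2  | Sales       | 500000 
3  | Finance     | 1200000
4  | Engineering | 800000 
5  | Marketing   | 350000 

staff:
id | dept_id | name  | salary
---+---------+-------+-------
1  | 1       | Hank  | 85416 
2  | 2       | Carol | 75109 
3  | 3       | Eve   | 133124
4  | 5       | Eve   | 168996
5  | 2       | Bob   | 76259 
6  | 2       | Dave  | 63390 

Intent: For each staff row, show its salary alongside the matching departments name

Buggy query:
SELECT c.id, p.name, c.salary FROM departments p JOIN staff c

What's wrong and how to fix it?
Bug: JOIN with no ON clause produces a cartesian product; every staff row pairs with every departments row

Fix: Add ON c.dept_id = p.id to the JOIN

Corrected query:
SELECT c.id, p.name, c.salary FROM departments p JOIN staff c ON c.dept_id = p.id

Result:
id | name      | salary
---+-----------+-------
1  | Legal     | 85416 
2  | Sales     | 75109 
3  | Finance   | 133124
4  | Marketing | 168996
5  | Sales     | 76259 
6  | Sales     | 63390 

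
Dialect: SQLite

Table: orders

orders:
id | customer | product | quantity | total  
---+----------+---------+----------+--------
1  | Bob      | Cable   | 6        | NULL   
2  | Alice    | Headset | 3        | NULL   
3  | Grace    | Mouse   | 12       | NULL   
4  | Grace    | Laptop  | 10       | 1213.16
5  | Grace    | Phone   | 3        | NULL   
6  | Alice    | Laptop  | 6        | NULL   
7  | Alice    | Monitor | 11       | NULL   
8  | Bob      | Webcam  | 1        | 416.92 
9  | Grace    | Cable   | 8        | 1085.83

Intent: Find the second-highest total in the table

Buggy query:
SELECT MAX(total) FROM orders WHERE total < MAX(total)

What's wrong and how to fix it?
Bug: MAX(total) on the right of the comparison is an aggregate-in-WHERE error

Fix: Put the inner MAX in a scalar subquery

Corrected query:
SELECT MAX(total) FROM orders WHERE total < (SELECT MAX(total) FROM orders)

Result:
MAX(total)
----------
1085.83   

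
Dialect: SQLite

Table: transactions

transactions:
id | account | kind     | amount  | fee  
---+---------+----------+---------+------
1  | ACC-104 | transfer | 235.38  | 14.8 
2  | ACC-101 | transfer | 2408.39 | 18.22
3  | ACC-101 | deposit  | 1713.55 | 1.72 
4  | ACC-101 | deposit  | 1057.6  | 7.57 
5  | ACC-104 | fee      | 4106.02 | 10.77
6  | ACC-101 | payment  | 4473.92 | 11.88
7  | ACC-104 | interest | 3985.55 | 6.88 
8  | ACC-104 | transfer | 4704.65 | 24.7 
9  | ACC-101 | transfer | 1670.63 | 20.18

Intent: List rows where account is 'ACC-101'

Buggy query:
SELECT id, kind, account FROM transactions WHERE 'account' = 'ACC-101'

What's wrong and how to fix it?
Bug: 'account' in single quotes is a string literal, not the column; the comparison is literal-vs-literal and never true

Fix: Reference the column as account without single quotes

Corrected query:
SELECT id, kind, account FROM transactions WHERE account = 'ACC-101'

Result:
id | kind     | account
---+----------+--------
2  | transfer | ACC-101
3  | deposit  | ACC-101
4  | deposit  | ACC-101
6  | payment  | ACC-101
9  | transfer | ACC-101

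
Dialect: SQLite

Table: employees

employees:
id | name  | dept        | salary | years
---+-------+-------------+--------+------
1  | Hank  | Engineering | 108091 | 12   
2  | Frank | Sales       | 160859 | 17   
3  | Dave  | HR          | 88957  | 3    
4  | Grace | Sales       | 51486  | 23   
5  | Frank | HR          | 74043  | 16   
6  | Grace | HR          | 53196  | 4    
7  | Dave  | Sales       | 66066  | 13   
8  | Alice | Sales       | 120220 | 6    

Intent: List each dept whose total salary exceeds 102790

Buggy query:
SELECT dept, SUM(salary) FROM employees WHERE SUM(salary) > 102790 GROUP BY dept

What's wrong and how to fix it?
Bug: Aggregate functions cannot appear in a WHERE clause

Fix: Use HAVING (which filters groups after aggregation) instead of WHERE

Corrected query:
SELECT dept, SUM(salary) FROM employees GROUP BY dept HAVING SUM(salary) > 102790

Result:
dept        | SUM(salary)
------------+------------
Engineering | 108091     
HR          | 216196     
Sales       | 398631     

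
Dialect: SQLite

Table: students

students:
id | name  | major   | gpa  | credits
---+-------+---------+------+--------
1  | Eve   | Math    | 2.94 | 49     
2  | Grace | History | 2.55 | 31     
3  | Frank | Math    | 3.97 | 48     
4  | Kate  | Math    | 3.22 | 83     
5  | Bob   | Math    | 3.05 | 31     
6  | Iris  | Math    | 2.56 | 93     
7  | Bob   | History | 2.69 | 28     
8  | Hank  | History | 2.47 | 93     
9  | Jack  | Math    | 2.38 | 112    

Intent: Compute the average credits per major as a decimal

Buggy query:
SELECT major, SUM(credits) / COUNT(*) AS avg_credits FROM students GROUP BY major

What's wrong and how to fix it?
Bug: SUM(credits) and COUNT(*) are both integers; the division truncates the fractional part

Fix: Cast one side to REAL so the division keeps the fractional part

Corrected query:
SELECT major, SUM(credits) * 1.0 / COUNT(*) AS avg_credits FROM students GROUP BY major

Result:
major   | avg_credits
--------+------------
History | 50.666667  
Math    | 69.333333  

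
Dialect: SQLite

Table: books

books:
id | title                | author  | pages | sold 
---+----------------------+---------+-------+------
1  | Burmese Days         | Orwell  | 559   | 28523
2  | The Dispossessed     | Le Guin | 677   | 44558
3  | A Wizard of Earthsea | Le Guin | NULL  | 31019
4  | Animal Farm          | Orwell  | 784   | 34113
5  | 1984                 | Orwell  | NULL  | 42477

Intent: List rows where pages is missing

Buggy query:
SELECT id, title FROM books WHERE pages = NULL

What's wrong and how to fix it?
Bug: Comparing to NULL with '=' never matches; NULL = NULL is unknown, not true

Fix: Replace '= NULL' with 'IS NULL'

Corrected query:
SELECT id, title FROM books WHERE pages IS NULL

Result:
id | title               
---+---------------------
3  | A Wizard of Earthsea
5  | 1984                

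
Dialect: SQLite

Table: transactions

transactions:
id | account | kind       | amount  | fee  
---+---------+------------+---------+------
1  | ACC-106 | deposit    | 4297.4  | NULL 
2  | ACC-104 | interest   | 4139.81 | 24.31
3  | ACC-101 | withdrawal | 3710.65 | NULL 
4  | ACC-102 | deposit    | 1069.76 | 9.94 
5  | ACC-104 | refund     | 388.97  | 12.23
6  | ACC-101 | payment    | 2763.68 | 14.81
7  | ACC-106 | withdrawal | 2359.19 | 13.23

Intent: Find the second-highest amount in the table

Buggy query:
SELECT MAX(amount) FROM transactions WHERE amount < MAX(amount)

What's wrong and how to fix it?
Bug: MAX(amount) on the right of the comparison is an aggregate-in-WHERE error

Fix: Put the inner MAX in a scalar subquery

Corrected query:
SELECT MAX(amount) FROM transactions WHERE amount < (SELECT MAX(amount) FROM transactions)

Result:
MAX(amount)
-----------
4139.81    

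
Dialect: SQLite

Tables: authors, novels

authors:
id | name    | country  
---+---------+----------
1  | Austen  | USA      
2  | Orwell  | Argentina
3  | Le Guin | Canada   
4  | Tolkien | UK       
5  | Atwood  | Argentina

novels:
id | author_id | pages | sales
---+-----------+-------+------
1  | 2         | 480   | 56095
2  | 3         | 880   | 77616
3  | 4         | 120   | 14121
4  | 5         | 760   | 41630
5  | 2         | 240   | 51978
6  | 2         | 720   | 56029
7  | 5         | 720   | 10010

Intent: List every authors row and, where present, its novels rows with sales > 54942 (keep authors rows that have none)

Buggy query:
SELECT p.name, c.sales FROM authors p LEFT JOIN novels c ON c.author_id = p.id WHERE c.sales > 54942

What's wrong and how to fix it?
Bug: A WHERE condition on the right-hand table after LEFT JOIN drops unmatched parents

Fix: Put 'c.sales > 54942' in the JOIN's ON clause instead of WHERE

Corrected query:
SELECT p.name, c.sales FROM authors p LEFT JOIN novels c ON c.author_id = p.id AND c.sales > 54942

Result:
name    | sales
--------+------
Austen  | NULL 
Orwell  | 56029
Orwell  | 56095
Le Guin | 77616
Tolkien | NULL 
Atwood  | NULL 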